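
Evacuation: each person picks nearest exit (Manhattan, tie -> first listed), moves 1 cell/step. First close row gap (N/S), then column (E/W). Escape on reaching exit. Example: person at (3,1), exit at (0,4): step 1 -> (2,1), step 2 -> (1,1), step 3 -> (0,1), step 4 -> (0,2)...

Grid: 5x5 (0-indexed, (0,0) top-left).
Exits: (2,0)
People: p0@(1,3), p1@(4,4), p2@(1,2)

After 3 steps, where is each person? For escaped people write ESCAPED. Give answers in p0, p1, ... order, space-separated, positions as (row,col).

Step 1: p0:(1,3)->(2,3) | p1:(4,4)->(3,4) | p2:(1,2)->(2,2)
Step 2: p0:(2,3)->(2,2) | p1:(3,4)->(2,4) | p2:(2,2)->(2,1)
Step 3: p0:(2,2)->(2,1) | p1:(2,4)->(2,3) | p2:(2,1)->(2,0)->EXIT

(2,1) (2,3) ESCAPED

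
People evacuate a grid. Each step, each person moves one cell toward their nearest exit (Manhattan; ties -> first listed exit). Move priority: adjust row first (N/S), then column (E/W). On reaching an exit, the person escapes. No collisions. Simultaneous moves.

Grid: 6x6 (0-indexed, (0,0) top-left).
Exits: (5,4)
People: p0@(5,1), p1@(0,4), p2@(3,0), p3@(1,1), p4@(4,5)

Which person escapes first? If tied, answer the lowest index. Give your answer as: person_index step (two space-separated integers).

Answer: 4 2

Derivation:
Step 1: p0:(5,1)->(5,2) | p1:(0,4)->(1,4) | p2:(3,0)->(4,0) | p3:(1,1)->(2,1) | p4:(4,5)->(5,5)
Step 2: p0:(5,2)->(5,3) | p1:(1,4)->(2,4) | p2:(4,0)->(5,0) | p3:(2,1)->(3,1) | p4:(5,5)->(5,4)->EXIT
Step 3: p0:(5,3)->(5,4)->EXIT | p1:(2,4)->(3,4) | p2:(5,0)->(5,1) | p3:(3,1)->(4,1) | p4:escaped
Step 4: p0:escaped | p1:(3,4)->(4,4) | p2:(5,1)->(5,2) | p3:(4,1)->(5,1) | p4:escaped
Step 5: p0:escaped | p1:(4,4)->(5,4)->EXIT | p2:(5,2)->(5,3) | p3:(5,1)->(5,2) | p4:escaped
Step 6: p0:escaped | p1:escaped | p2:(5,3)->(5,4)->EXIT | p3:(5,2)->(5,3) | p4:escaped
Step 7: p0:escaped | p1:escaped | p2:escaped | p3:(5,3)->(5,4)->EXIT | p4:escaped
Exit steps: [3, 5, 6, 7, 2]
First to escape: p4 at step 2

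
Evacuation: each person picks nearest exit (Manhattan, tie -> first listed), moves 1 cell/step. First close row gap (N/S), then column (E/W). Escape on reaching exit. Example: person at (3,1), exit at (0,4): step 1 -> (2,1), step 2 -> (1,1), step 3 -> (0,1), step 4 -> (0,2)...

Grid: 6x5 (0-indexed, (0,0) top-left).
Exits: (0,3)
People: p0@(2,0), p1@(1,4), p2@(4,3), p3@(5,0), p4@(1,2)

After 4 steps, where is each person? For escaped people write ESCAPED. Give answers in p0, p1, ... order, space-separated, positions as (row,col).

Step 1: p0:(2,0)->(1,0) | p1:(1,4)->(0,4) | p2:(4,3)->(3,3) | p3:(5,0)->(4,0) | p4:(1,2)->(0,2)
Step 2: p0:(1,0)->(0,0) | p1:(0,4)->(0,3)->EXIT | p2:(3,3)->(2,3) | p3:(4,0)->(3,0) | p4:(0,2)->(0,3)->EXIT
Step 3: p0:(0,0)->(0,1) | p1:escaped | p2:(2,3)->(1,3) | p3:(3,0)->(2,0) | p4:escaped
Step 4: p0:(0,1)->(0,2) | p1:escaped | p2:(1,3)->(0,3)->EXIT | p3:(2,0)->(1,0) | p4:escaped

(0,2) ESCAPED ESCAPED (1,0) ESCAPED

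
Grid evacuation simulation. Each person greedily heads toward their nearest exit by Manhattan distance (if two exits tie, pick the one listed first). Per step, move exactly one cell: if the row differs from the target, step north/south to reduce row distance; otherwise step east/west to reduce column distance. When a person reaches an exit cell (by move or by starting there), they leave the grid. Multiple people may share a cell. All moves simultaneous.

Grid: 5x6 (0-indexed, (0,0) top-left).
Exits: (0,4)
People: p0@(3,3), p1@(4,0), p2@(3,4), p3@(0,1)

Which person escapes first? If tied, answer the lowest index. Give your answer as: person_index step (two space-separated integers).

Answer: 2 3

Derivation:
Step 1: p0:(3,3)->(2,3) | p1:(4,0)->(3,0) | p2:(3,4)->(2,4) | p3:(0,1)->(0,2)
Step 2: p0:(2,3)->(1,3) | p1:(3,0)->(2,0) | p2:(2,4)->(1,4) | p3:(0,2)->(0,3)
Step 3: p0:(1,3)->(0,3) | p1:(2,0)->(1,0) | p2:(1,4)->(0,4)->EXIT | p3:(0,3)->(0,4)->EXIT
Step 4: p0:(0,3)->(0,4)->EXIT | p1:(1,0)->(0,0) | p2:escaped | p3:escaped
Step 5: p0:escaped | p1:(0,0)->(0,1) | p2:escaped | p3:escaped
Step 6: p0:escaped | p1:(0,1)->(0,2) | p2:escaped | p3:escaped
Step 7: p0:escaped | p1:(0,2)->(0,3) | p2:escaped | p3:escaped
Step 8: p0:escaped | p1:(0,3)->(0,4)->EXIT | p2:escaped | p3:escaped
Exit steps: [4, 8, 3, 3]
First to escape: p2 at step 3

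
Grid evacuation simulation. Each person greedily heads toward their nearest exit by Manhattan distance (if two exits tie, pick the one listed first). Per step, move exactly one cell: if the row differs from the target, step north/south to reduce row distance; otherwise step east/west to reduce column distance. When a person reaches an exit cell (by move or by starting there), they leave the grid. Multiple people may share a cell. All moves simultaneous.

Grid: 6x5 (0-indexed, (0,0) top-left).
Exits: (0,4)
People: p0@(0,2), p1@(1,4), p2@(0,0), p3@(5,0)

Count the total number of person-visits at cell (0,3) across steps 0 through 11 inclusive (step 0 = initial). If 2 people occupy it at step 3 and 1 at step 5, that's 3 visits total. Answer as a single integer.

Step 0: p0@(0,2) p1@(1,4) p2@(0,0) p3@(5,0) -> at (0,3): 0 [-], cum=0
Step 1: p0@(0,3) p1@ESC p2@(0,1) p3@(4,0) -> at (0,3): 1 [p0], cum=1
Step 2: p0@ESC p1@ESC p2@(0,2) p3@(3,0) -> at (0,3): 0 [-], cum=1
Step 3: p0@ESC p1@ESC p2@(0,3) p3@(2,0) -> at (0,3): 1 [p2], cum=2
Step 4: p0@ESC p1@ESC p2@ESC p3@(1,0) -> at (0,3): 0 [-], cum=2
Step 5: p0@ESC p1@ESC p2@ESC p3@(0,0) -> at (0,3): 0 [-], cum=2
Step 6: p0@ESC p1@ESC p2@ESC p3@(0,1) -> at (0,3): 0 [-], cum=2
Step 7: p0@ESC p1@ESC p2@ESC p3@(0,2) -> at (0,3): 0 [-], cum=2
Step 8: p0@ESC p1@ESC p2@ESC p3@(0,3) -> at (0,3): 1 [p3], cum=3
Step 9: p0@ESC p1@ESC p2@ESC p3@ESC -> at (0,3): 0 [-], cum=3
Total visits = 3

Answer: 3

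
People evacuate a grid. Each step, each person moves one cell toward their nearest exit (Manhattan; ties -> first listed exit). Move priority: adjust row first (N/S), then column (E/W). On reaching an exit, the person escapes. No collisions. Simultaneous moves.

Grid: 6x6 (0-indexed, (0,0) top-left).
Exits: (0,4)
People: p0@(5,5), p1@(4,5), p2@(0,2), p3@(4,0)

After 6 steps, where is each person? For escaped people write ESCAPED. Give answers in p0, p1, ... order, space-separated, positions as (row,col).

Step 1: p0:(5,5)->(4,5) | p1:(4,5)->(3,5) | p2:(0,2)->(0,3) | p3:(4,0)->(3,0)
Step 2: p0:(4,5)->(3,5) | p1:(3,5)->(2,5) | p2:(0,3)->(0,4)->EXIT | p3:(3,0)->(2,0)
Step 3: p0:(3,5)->(2,5) | p1:(2,5)->(1,5) | p2:escaped | p3:(2,0)->(1,0)
Step 4: p0:(2,5)->(1,5) | p1:(1,5)->(0,5) | p2:escaped | p3:(1,0)->(0,0)
Step 5: p0:(1,5)->(0,5) | p1:(0,5)->(0,4)->EXIT | p2:escaped | p3:(0,0)->(0,1)
Step 6: p0:(0,5)->(0,4)->EXIT | p1:escaped | p2:escaped | p3:(0,1)->(0,2)

ESCAPED ESCAPED ESCAPED (0,2)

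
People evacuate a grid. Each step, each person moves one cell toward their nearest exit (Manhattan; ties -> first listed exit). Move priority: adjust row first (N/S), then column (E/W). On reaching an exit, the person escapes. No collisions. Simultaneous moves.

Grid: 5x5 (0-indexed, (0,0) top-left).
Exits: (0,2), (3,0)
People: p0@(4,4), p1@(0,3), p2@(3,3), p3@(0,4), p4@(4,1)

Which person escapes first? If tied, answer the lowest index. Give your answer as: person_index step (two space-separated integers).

Answer: 1 1

Derivation:
Step 1: p0:(4,4)->(3,4) | p1:(0,3)->(0,2)->EXIT | p2:(3,3)->(3,2) | p3:(0,4)->(0,3) | p4:(4,1)->(3,1)
Step 2: p0:(3,4)->(3,3) | p1:escaped | p2:(3,2)->(3,1) | p3:(0,3)->(0,2)->EXIT | p4:(3,1)->(3,0)->EXIT
Step 3: p0:(3,3)->(3,2) | p1:escaped | p2:(3,1)->(3,0)->EXIT | p3:escaped | p4:escaped
Step 4: p0:(3,2)->(3,1) | p1:escaped | p2:escaped | p3:escaped | p4:escaped
Step 5: p0:(3,1)->(3,0)->EXIT | p1:escaped | p2:escaped | p3:escaped | p4:escaped
Exit steps: [5, 1, 3, 2, 2]
First to escape: p1 at step 1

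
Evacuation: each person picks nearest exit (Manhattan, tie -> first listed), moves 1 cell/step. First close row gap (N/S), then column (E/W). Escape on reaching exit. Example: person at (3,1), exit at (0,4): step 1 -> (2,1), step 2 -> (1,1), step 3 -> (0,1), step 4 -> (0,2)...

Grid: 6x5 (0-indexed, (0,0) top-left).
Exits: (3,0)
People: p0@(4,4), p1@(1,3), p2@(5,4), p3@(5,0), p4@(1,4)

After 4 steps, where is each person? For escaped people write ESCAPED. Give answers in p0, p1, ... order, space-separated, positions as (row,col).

Step 1: p0:(4,4)->(3,4) | p1:(1,3)->(2,3) | p2:(5,4)->(4,4) | p3:(5,0)->(4,0) | p4:(1,4)->(2,4)
Step 2: p0:(3,4)->(3,3) | p1:(2,3)->(3,3) | p2:(4,4)->(3,4) | p3:(4,0)->(3,0)->EXIT | p4:(2,4)->(3,4)
Step 3: p0:(3,3)->(3,2) | p1:(3,3)->(3,2) | p2:(3,4)->(3,3) | p3:escaped | p4:(3,4)->(3,3)
Step 4: p0:(3,2)->(3,1) | p1:(3,2)->(3,1) | p2:(3,3)->(3,2) | p3:escaped | p4:(3,3)->(3,2)

(3,1) (3,1) (3,2) ESCAPED (3,2)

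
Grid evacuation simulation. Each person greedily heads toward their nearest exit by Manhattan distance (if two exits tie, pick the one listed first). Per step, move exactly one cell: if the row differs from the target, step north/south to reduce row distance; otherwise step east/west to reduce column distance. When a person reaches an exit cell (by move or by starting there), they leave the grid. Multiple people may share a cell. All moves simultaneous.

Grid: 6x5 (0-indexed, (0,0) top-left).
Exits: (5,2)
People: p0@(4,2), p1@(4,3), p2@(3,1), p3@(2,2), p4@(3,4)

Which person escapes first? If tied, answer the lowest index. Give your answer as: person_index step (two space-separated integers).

Step 1: p0:(4,2)->(5,2)->EXIT | p1:(4,3)->(5,3) | p2:(3,1)->(4,1) | p3:(2,2)->(3,2) | p4:(3,4)->(4,4)
Step 2: p0:escaped | p1:(5,3)->(5,2)->EXIT | p2:(4,1)->(5,1) | p3:(3,2)->(4,2) | p4:(4,4)->(5,4)
Step 3: p0:escaped | p1:escaped | p2:(5,1)->(5,2)->EXIT | p3:(4,2)->(5,2)->EXIT | p4:(5,4)->(5,3)
Step 4: p0:escaped | p1:escaped | p2:escaped | p3:escaped | p4:(5,3)->(5,2)->EXIT
Exit steps: [1, 2, 3, 3, 4]
First to escape: p0 at step 1

Answer: 0 1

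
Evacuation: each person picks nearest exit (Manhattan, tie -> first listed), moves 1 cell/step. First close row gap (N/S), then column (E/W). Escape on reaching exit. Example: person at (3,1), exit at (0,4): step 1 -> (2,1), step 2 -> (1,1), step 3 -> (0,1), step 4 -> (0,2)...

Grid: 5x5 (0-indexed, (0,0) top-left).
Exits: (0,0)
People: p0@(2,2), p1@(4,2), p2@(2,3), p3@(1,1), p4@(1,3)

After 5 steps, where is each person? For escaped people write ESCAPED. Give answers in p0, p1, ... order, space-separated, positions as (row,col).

Step 1: p0:(2,2)->(1,2) | p1:(4,2)->(3,2) | p2:(2,3)->(1,3) | p3:(1,1)->(0,1) | p4:(1,3)->(0,3)
Step 2: p0:(1,2)->(0,2) | p1:(3,2)->(2,2) | p2:(1,3)->(0,3) | p3:(0,1)->(0,0)->EXIT | p4:(0,3)->(0,2)
Step 3: p0:(0,2)->(0,1) | p1:(2,2)->(1,2) | p2:(0,3)->(0,2) | p3:escaped | p4:(0,2)->(0,1)
Step 4: p0:(0,1)->(0,0)->EXIT | p1:(1,2)->(0,2) | p2:(0,2)->(0,1) | p3:escaped | p4:(0,1)->(0,0)->EXIT
Step 5: p0:escaped | p1:(0,2)->(0,1) | p2:(0,1)->(0,0)->EXIT | p3:escaped | p4:escaped

ESCAPED (0,1) ESCAPED ESCAPED ESCAPED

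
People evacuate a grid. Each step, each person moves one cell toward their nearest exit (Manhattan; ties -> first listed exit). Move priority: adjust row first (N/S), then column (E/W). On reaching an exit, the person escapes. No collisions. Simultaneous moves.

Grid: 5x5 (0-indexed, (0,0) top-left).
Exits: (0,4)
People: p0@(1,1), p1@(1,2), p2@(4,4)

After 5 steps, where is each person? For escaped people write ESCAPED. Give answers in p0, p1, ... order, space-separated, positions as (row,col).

Step 1: p0:(1,1)->(0,1) | p1:(1,2)->(0,2) | p2:(4,4)->(3,4)
Step 2: p0:(0,1)->(0,2) | p1:(0,2)->(0,3) | p2:(3,4)->(2,4)
Step 3: p0:(0,2)->(0,3) | p1:(0,3)->(0,4)->EXIT | p2:(2,4)->(1,4)
Step 4: p0:(0,3)->(0,4)->EXIT | p1:escaped | p2:(1,4)->(0,4)->EXIT

ESCAPED ESCAPED ESCAPED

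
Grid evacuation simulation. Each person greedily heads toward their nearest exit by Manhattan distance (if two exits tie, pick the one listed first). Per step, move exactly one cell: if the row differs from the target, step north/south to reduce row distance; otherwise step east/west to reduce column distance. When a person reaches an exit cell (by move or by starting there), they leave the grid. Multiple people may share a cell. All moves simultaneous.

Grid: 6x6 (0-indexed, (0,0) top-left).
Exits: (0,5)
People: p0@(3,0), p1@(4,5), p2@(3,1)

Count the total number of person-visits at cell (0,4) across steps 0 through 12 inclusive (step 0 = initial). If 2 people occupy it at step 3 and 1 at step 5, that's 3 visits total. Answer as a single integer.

Answer: 2

Derivation:
Step 0: p0@(3,0) p1@(4,5) p2@(3,1) -> at (0,4): 0 [-], cum=0
Step 1: p0@(2,0) p1@(3,5) p2@(2,1) -> at (0,4): 0 [-], cum=0
Step 2: p0@(1,0) p1@(2,5) p2@(1,1) -> at (0,4): 0 [-], cum=0
Step 3: p0@(0,0) p1@(1,5) p2@(0,1) -> at (0,4): 0 [-], cum=0
Step 4: p0@(0,1) p1@ESC p2@(0,2) -> at (0,4): 0 [-], cum=0
Step 5: p0@(0,2) p1@ESC p2@(0,3) -> at (0,4): 0 [-], cum=0
Step 6: p0@(0,3) p1@ESC p2@(0,4) -> at (0,4): 1 [p2], cum=1
Step 7: p0@(0,4) p1@ESC p2@ESC -> at (0,4): 1 [p0], cum=2
Step 8: p0@ESC p1@ESC p2@ESC -> at (0,4): 0 [-], cum=2
Total visits = 2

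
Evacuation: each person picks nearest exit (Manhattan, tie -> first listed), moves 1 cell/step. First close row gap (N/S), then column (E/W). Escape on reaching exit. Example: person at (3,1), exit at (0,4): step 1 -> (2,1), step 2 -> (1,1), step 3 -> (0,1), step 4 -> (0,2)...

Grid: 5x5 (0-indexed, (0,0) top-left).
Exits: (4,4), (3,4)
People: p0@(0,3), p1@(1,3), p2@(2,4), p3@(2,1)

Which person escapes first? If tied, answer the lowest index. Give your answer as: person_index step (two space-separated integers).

Step 1: p0:(0,3)->(1,3) | p1:(1,3)->(2,3) | p2:(2,4)->(3,4)->EXIT | p3:(2,1)->(3,1)
Step 2: p0:(1,3)->(2,3) | p1:(2,3)->(3,3) | p2:escaped | p3:(3,1)->(3,2)
Step 3: p0:(2,3)->(3,3) | p1:(3,3)->(3,4)->EXIT | p2:escaped | p3:(3,2)->(3,3)
Step 4: p0:(3,3)->(3,4)->EXIT | p1:escaped | p2:escaped | p3:(3,3)->(3,4)->EXIT
Exit steps: [4, 3, 1, 4]
First to escape: p2 at step 1

Answer: 2 1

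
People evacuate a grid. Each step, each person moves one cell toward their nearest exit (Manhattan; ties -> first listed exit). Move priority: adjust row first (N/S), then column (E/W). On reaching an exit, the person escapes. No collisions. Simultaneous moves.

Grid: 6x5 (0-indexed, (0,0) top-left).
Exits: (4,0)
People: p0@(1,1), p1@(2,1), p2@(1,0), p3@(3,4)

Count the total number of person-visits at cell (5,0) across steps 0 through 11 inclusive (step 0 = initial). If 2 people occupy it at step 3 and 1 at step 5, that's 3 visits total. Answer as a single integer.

Answer: 0

Derivation:
Step 0: p0@(1,1) p1@(2,1) p2@(1,0) p3@(3,4) -> at (5,0): 0 [-], cum=0
Step 1: p0@(2,1) p1@(3,1) p2@(2,0) p3@(4,4) -> at (5,0): 0 [-], cum=0
Step 2: p0@(3,1) p1@(4,1) p2@(3,0) p3@(4,3) -> at (5,0): 0 [-], cum=0
Step 3: p0@(4,1) p1@ESC p2@ESC p3@(4,2) -> at (5,0): 0 [-], cum=0
Step 4: p0@ESC p1@ESC p2@ESC p3@(4,1) -> at (5,0): 0 [-], cum=0
Step 5: p0@ESC p1@ESC p2@ESC p3@ESC -> at (5,0): 0 [-], cum=0
Total visits = 0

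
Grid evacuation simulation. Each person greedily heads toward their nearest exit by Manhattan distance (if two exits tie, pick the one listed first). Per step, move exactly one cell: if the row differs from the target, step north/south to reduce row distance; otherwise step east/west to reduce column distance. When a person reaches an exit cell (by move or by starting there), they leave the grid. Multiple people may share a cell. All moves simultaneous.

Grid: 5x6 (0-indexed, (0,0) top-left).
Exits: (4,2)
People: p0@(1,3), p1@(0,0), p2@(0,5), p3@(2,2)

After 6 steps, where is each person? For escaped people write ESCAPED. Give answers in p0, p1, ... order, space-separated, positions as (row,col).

Step 1: p0:(1,3)->(2,3) | p1:(0,0)->(1,0) | p2:(0,5)->(1,5) | p3:(2,2)->(3,2)
Step 2: p0:(2,3)->(3,3) | p1:(1,0)->(2,0) | p2:(1,5)->(2,5) | p3:(3,2)->(4,2)->EXIT
Step 3: p0:(3,3)->(4,3) | p1:(2,0)->(3,0) | p2:(2,5)->(3,5) | p3:escaped
Step 4: p0:(4,3)->(4,2)->EXIT | p1:(3,0)->(4,0) | p2:(3,5)->(4,5) | p3:escaped
Step 5: p0:escaped | p1:(4,0)->(4,1) | p2:(4,5)->(4,4) | p3:escaped
Step 6: p0:escaped | p1:(4,1)->(4,2)->EXIT | p2:(4,4)->(4,3) | p3:escaped

ESCAPED ESCAPED (4,3) ESCAPED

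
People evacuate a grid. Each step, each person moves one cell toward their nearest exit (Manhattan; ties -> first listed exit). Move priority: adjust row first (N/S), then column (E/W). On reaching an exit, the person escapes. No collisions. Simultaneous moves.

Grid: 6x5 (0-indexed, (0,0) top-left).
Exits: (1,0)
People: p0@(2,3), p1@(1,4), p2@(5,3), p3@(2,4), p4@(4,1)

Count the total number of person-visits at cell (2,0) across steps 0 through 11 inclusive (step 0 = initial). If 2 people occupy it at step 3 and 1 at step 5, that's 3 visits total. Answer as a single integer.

Answer: 0

Derivation:
Step 0: p0@(2,3) p1@(1,4) p2@(5,3) p3@(2,4) p4@(4,1) -> at (2,0): 0 [-], cum=0
Step 1: p0@(1,3) p1@(1,3) p2@(4,3) p3@(1,4) p4@(3,1) -> at (2,0): 0 [-], cum=0
Step 2: p0@(1,2) p1@(1,2) p2@(3,3) p3@(1,3) p4@(2,1) -> at (2,0): 0 [-], cum=0
Step 3: p0@(1,1) p1@(1,1) p2@(2,3) p3@(1,2) p4@(1,1) -> at (2,0): 0 [-], cum=0
Step 4: p0@ESC p1@ESC p2@(1,3) p3@(1,1) p4@ESC -> at (2,0): 0 [-], cum=0
Step 5: p0@ESC p1@ESC p2@(1,2) p3@ESC p4@ESC -> at (2,0): 0 [-], cum=0
Step 6: p0@ESC p1@ESC p2@(1,1) p3@ESC p4@ESC -> at (2,0): 0 [-], cum=0
Step 7: p0@ESC p1@ESC p2@ESC p3@ESC p4@ESC -> at (2,0): 0 [-], cum=0
Total visits = 0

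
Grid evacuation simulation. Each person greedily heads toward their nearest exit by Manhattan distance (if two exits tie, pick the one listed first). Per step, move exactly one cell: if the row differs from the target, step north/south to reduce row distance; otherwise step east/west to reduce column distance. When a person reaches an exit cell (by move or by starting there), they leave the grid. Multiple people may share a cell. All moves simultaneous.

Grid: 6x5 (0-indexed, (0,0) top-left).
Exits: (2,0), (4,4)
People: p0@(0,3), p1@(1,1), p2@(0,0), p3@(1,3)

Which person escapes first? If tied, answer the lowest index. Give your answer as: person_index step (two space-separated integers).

Answer: 1 2

Derivation:
Step 1: p0:(0,3)->(1,3) | p1:(1,1)->(2,1) | p2:(0,0)->(1,0) | p3:(1,3)->(2,3)
Step 2: p0:(1,3)->(2,3) | p1:(2,1)->(2,0)->EXIT | p2:(1,0)->(2,0)->EXIT | p3:(2,3)->(2,2)
Step 3: p0:(2,3)->(2,2) | p1:escaped | p2:escaped | p3:(2,2)->(2,1)
Step 4: p0:(2,2)->(2,1) | p1:escaped | p2:escaped | p3:(2,1)->(2,0)->EXIT
Step 5: p0:(2,1)->(2,0)->EXIT | p1:escaped | p2:escaped | p3:escaped
Exit steps: [5, 2, 2, 4]
First to escape: p1 at step 2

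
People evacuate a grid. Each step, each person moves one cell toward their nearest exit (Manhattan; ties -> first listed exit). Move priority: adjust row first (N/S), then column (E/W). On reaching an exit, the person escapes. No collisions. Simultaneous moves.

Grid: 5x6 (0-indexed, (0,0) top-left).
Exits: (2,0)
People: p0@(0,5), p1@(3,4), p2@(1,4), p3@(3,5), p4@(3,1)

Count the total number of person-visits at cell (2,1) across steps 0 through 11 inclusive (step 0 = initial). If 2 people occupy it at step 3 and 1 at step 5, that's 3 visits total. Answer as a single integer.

Answer: 5

Derivation:
Step 0: p0@(0,5) p1@(3,4) p2@(1,4) p3@(3,5) p4@(3,1) -> at (2,1): 0 [-], cum=0
Step 1: p0@(1,5) p1@(2,4) p2@(2,4) p3@(2,5) p4@(2,1) -> at (2,1): 1 [p4], cum=1
Step 2: p0@(2,5) p1@(2,3) p2@(2,3) p3@(2,4) p4@ESC -> at (2,1): 0 [-], cum=1
Step 3: p0@(2,4) p1@(2,2) p2@(2,2) p3@(2,3) p4@ESC -> at (2,1): 0 [-], cum=1
Step 4: p0@(2,3) p1@(2,1) p2@(2,1) p3@(2,2) p4@ESC -> at (2,1): 2 [p1,p2], cum=3
Step 5: p0@(2,2) p1@ESC p2@ESC p3@(2,1) p4@ESC -> at (2,1): 1 [p3], cum=4
Step 6: p0@(2,1) p1@ESC p2@ESC p3@ESC p4@ESC -> at (2,1): 1 [p0], cum=5
Step 7: p0@ESC p1@ESC p2@ESC p3@ESC p4@ESC -> at (2,1): 0 [-], cum=5
Total visits = 5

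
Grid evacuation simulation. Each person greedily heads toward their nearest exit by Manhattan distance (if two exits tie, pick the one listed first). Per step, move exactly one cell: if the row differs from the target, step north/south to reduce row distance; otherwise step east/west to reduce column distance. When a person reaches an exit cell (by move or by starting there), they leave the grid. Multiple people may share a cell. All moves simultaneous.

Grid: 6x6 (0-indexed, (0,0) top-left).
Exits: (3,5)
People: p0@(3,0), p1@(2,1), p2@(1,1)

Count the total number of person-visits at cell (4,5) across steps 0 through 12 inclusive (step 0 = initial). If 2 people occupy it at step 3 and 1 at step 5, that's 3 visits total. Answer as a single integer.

Answer: 0

Derivation:
Step 0: p0@(3,0) p1@(2,1) p2@(1,1) -> at (4,5): 0 [-], cum=0
Step 1: p0@(3,1) p1@(3,1) p2@(2,1) -> at (4,5): 0 [-], cum=0
Step 2: p0@(3,2) p1@(3,2) p2@(3,1) -> at (4,5): 0 [-], cum=0
Step 3: p0@(3,3) p1@(3,3) p2@(3,2) -> at (4,5): 0 [-], cum=0
Step 4: p0@(3,4) p1@(3,4) p2@(3,3) -> at (4,5): 0 [-], cum=0
Step 5: p0@ESC p1@ESC p2@(3,4) -> at (4,5): 0 [-], cum=0
Step 6: p0@ESC p1@ESC p2@ESC -> at (4,5): 0 [-], cum=0
Total visits = 0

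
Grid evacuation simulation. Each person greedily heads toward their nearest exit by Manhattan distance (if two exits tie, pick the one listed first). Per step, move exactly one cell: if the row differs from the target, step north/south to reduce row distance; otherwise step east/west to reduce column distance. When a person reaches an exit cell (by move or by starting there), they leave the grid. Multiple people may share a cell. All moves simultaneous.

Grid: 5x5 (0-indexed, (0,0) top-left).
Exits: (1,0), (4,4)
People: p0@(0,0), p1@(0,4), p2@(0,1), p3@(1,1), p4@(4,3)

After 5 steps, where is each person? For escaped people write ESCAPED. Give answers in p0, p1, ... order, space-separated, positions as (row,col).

Step 1: p0:(0,0)->(1,0)->EXIT | p1:(0,4)->(1,4) | p2:(0,1)->(1,1) | p3:(1,1)->(1,0)->EXIT | p4:(4,3)->(4,4)->EXIT
Step 2: p0:escaped | p1:(1,4)->(2,4) | p2:(1,1)->(1,0)->EXIT | p3:escaped | p4:escaped
Step 3: p0:escaped | p1:(2,4)->(3,4) | p2:escaped | p3:escaped | p4:escaped
Step 4: p0:escaped | p1:(3,4)->(4,4)->EXIT | p2:escaped | p3:escaped | p4:escaped

ESCAPED ESCAPED ESCAPED ESCAPED ESCAPED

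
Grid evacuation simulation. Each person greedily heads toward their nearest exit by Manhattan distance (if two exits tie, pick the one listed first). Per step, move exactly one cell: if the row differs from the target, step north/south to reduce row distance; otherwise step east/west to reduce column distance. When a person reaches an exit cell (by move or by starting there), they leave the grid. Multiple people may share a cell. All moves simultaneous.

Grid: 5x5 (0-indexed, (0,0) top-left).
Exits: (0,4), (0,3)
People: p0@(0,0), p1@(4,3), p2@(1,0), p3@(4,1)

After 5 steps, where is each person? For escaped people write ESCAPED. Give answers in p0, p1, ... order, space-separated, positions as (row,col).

Step 1: p0:(0,0)->(0,1) | p1:(4,3)->(3,3) | p2:(1,0)->(0,0) | p3:(4,1)->(3,1)
Step 2: p0:(0,1)->(0,2) | p1:(3,3)->(2,3) | p2:(0,0)->(0,1) | p3:(3,1)->(2,1)
Step 3: p0:(0,2)->(0,3)->EXIT | p1:(2,3)->(1,3) | p2:(0,1)->(0,2) | p3:(2,1)->(1,1)
Step 4: p0:escaped | p1:(1,3)->(0,3)->EXIT | p2:(0,2)->(0,3)->EXIT | p3:(1,1)->(0,1)
Step 5: p0:escaped | p1:escaped | p2:escaped | p3:(0,1)->(0,2)

ESCAPED ESCAPED ESCAPED (0,2)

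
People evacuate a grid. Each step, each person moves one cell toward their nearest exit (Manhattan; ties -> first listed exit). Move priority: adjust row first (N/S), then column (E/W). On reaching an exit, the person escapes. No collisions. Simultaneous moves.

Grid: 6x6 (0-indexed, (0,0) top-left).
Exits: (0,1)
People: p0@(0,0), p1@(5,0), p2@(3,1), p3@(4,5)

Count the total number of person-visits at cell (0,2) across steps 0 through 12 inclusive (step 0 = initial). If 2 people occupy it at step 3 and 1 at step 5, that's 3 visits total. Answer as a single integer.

Step 0: p0@(0,0) p1@(5,0) p2@(3,1) p3@(4,5) -> at (0,2): 0 [-], cum=0
Step 1: p0@ESC p1@(4,0) p2@(2,1) p3@(3,5) -> at (0,2): 0 [-], cum=0
Step 2: p0@ESC p1@(3,0) p2@(1,1) p3@(2,5) -> at (0,2): 0 [-], cum=0
Step 3: p0@ESC p1@(2,0) p2@ESC p3@(1,5) -> at (0,2): 0 [-], cum=0
Step 4: p0@ESC p1@(1,0) p2@ESC p3@(0,5) -> at (0,2): 0 [-], cum=0
Step 5: p0@ESC p1@(0,0) p2@ESC p3@(0,4) -> at (0,2): 0 [-], cum=0
Step 6: p0@ESC p1@ESC p2@ESC p3@(0,3) -> at (0,2): 0 [-], cum=0
Step 7: p0@ESC p1@ESC p2@ESC p3@(0,2) -> at (0,2): 1 [p3], cum=1
Step 8: p0@ESC p1@ESC p2@ESC p3@ESC -> at (0,2): 0 [-], cum=1
Total visits = 1

Answer: 1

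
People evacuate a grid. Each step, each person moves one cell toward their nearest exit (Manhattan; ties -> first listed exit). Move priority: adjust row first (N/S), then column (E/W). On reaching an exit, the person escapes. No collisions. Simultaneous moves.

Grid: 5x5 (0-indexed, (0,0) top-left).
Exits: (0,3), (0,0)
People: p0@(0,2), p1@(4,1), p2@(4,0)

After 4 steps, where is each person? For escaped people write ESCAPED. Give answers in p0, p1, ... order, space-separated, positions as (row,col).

Step 1: p0:(0,2)->(0,3)->EXIT | p1:(4,1)->(3,1) | p2:(4,0)->(3,0)
Step 2: p0:escaped | p1:(3,1)->(2,1) | p2:(3,0)->(2,0)
Step 3: p0:escaped | p1:(2,1)->(1,1) | p2:(2,0)->(1,0)
Step 4: p0:escaped | p1:(1,1)->(0,1) | p2:(1,0)->(0,0)->EXIT

ESCAPED (0,1) ESCAPED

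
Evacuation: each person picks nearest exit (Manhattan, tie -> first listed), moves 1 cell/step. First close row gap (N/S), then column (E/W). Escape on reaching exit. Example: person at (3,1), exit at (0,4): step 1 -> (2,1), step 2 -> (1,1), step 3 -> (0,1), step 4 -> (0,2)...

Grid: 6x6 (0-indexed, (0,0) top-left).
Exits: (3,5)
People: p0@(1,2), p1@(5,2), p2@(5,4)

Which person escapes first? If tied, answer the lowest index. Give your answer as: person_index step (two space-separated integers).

Step 1: p0:(1,2)->(2,2) | p1:(5,2)->(4,2) | p2:(5,4)->(4,4)
Step 2: p0:(2,2)->(3,2) | p1:(4,2)->(3,2) | p2:(4,4)->(3,4)
Step 3: p0:(3,2)->(3,3) | p1:(3,2)->(3,3) | p2:(3,4)->(3,5)->EXIT
Step 4: p0:(3,3)->(3,4) | p1:(3,3)->(3,4) | p2:escaped
Step 5: p0:(3,4)->(3,5)->EXIT | p1:(3,4)->(3,5)->EXIT | p2:escaped
Exit steps: [5, 5, 3]
First to escape: p2 at step 3

Answer: 2 3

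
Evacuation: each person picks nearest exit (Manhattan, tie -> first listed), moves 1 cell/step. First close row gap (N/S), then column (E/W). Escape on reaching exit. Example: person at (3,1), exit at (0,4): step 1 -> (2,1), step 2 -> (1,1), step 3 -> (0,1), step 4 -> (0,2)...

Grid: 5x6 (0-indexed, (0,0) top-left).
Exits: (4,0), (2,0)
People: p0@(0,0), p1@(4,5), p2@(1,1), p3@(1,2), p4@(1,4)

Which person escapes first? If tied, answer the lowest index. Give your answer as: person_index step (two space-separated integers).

Step 1: p0:(0,0)->(1,0) | p1:(4,5)->(4,4) | p2:(1,1)->(2,1) | p3:(1,2)->(2,2) | p4:(1,4)->(2,4)
Step 2: p0:(1,0)->(2,0)->EXIT | p1:(4,4)->(4,3) | p2:(2,1)->(2,0)->EXIT | p3:(2,2)->(2,1) | p4:(2,4)->(2,3)
Step 3: p0:escaped | p1:(4,3)->(4,2) | p2:escaped | p3:(2,1)->(2,0)->EXIT | p4:(2,3)->(2,2)
Step 4: p0:escaped | p1:(4,2)->(4,1) | p2:escaped | p3:escaped | p4:(2,2)->(2,1)
Step 5: p0:escaped | p1:(4,1)->(4,0)->EXIT | p2:escaped | p3:escaped | p4:(2,1)->(2,0)->EXIT
Exit steps: [2, 5, 2, 3, 5]
First to escape: p0 at step 2

Answer: 0 2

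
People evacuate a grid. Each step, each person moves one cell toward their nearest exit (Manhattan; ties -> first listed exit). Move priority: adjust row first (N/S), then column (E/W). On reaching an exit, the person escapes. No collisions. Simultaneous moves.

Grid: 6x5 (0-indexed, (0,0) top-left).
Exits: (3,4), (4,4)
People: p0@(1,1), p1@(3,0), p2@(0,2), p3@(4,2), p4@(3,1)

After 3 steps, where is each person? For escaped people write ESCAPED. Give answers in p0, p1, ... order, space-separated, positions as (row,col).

Step 1: p0:(1,1)->(2,1) | p1:(3,0)->(3,1) | p2:(0,2)->(1,2) | p3:(4,2)->(4,3) | p4:(3,1)->(3,2)
Step 2: p0:(2,1)->(3,1) | p1:(3,1)->(3,2) | p2:(1,2)->(2,2) | p3:(4,3)->(4,4)->EXIT | p4:(3,2)->(3,3)
Step 3: p0:(3,1)->(3,2) | p1:(3,2)->(3,3) | p2:(2,2)->(3,2) | p3:escaped | p4:(3,3)->(3,4)->EXIT

(3,2) (3,3) (3,2) ESCAPED ESCAPED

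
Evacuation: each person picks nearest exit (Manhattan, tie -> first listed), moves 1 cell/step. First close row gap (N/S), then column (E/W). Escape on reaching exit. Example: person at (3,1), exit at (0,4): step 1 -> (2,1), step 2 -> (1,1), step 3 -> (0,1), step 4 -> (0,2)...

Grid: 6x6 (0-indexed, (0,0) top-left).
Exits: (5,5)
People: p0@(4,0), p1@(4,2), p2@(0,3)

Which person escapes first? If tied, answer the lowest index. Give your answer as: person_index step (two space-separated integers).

Answer: 1 4

Derivation:
Step 1: p0:(4,0)->(5,0) | p1:(4,2)->(5,2) | p2:(0,3)->(1,3)
Step 2: p0:(5,0)->(5,1) | p1:(5,2)->(5,3) | p2:(1,3)->(2,3)
Step 3: p0:(5,1)->(5,2) | p1:(5,3)->(5,4) | p2:(2,3)->(3,3)
Step 4: p0:(5,2)->(5,3) | p1:(5,4)->(5,5)->EXIT | p2:(3,3)->(4,3)
Step 5: p0:(5,3)->(5,4) | p1:escaped | p2:(4,3)->(5,3)
Step 6: p0:(5,4)->(5,5)->EXIT | p1:escaped | p2:(5,3)->(5,4)
Step 7: p0:escaped | p1:escaped | p2:(5,4)->(5,5)->EXIT
Exit steps: [6, 4, 7]
First to escape: p1 at step 4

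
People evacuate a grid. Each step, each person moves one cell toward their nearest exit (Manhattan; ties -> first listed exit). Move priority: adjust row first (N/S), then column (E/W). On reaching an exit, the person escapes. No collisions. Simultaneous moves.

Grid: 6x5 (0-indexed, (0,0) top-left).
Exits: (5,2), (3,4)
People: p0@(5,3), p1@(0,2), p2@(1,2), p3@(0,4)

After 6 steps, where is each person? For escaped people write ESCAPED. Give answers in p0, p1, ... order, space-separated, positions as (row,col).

Step 1: p0:(5,3)->(5,2)->EXIT | p1:(0,2)->(1,2) | p2:(1,2)->(2,2) | p3:(0,4)->(1,4)
Step 2: p0:escaped | p1:(1,2)->(2,2) | p2:(2,2)->(3,2) | p3:(1,4)->(2,4)
Step 3: p0:escaped | p1:(2,2)->(3,2) | p2:(3,2)->(4,2) | p3:(2,4)->(3,4)->EXIT
Step 4: p0:escaped | p1:(3,2)->(4,2) | p2:(4,2)->(5,2)->EXIT | p3:escaped
Step 5: p0:escaped | p1:(4,2)->(5,2)->EXIT | p2:escaped | p3:escaped

ESCAPED ESCAPED ESCAPED ESCAPED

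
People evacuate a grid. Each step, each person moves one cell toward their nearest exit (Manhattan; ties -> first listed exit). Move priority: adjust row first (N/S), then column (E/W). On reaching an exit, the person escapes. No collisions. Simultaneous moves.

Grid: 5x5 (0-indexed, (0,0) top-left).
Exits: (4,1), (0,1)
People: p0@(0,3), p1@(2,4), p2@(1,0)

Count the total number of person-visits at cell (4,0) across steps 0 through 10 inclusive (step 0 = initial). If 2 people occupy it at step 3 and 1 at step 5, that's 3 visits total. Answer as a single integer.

Step 0: p0@(0,3) p1@(2,4) p2@(1,0) -> at (4,0): 0 [-], cum=0
Step 1: p0@(0,2) p1@(3,4) p2@(0,0) -> at (4,0): 0 [-], cum=0
Step 2: p0@ESC p1@(4,4) p2@ESC -> at (4,0): 0 [-], cum=0
Step 3: p0@ESC p1@(4,3) p2@ESC -> at (4,0): 0 [-], cum=0
Step 4: p0@ESC p1@(4,2) p2@ESC -> at (4,0): 0 [-], cum=0
Step 5: p0@ESC p1@ESC p2@ESC -> at (4,0): 0 [-], cum=0
Total visits = 0

Answer: 0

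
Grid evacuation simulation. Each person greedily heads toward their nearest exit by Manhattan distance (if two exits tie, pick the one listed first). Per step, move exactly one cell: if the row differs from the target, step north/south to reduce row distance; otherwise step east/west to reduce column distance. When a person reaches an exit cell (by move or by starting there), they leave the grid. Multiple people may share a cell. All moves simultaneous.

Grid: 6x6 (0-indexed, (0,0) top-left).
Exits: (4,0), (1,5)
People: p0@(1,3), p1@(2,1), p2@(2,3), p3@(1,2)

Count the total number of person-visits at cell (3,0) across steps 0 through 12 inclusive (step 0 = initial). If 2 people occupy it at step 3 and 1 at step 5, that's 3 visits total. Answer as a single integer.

Step 0: p0@(1,3) p1@(2,1) p2@(2,3) p3@(1,2) -> at (3,0): 0 [-], cum=0
Step 1: p0@(1,4) p1@(3,1) p2@(1,3) p3@(1,3) -> at (3,0): 0 [-], cum=0
Step 2: p0@ESC p1@(4,1) p2@(1,4) p3@(1,4) -> at (3,0): 0 [-], cum=0
Step 3: p0@ESC p1@ESC p2@ESC p3@ESC -> at (3,0): 0 [-], cum=0
Total visits = 0

Answer: 0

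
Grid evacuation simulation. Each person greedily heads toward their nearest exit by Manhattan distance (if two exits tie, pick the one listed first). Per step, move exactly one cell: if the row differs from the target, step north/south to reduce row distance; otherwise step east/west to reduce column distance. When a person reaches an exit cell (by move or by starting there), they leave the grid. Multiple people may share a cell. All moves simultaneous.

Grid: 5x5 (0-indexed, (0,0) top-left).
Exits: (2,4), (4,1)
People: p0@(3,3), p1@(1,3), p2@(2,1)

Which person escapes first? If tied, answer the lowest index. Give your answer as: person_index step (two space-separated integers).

Answer: 0 2

Derivation:
Step 1: p0:(3,3)->(2,3) | p1:(1,3)->(2,3) | p2:(2,1)->(3,1)
Step 2: p0:(2,3)->(2,4)->EXIT | p1:(2,3)->(2,4)->EXIT | p2:(3,1)->(4,1)->EXIT
Exit steps: [2, 2, 2]
First to escape: p0 at step 2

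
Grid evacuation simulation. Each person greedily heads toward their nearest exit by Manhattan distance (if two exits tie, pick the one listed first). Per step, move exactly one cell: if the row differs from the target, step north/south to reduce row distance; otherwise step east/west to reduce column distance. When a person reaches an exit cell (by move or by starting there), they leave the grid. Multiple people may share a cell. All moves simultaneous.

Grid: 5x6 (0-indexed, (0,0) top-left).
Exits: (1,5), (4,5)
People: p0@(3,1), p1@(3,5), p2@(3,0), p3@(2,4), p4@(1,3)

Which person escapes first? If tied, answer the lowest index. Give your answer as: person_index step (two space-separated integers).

Answer: 1 1

Derivation:
Step 1: p0:(3,1)->(4,1) | p1:(3,5)->(4,5)->EXIT | p2:(3,0)->(4,0) | p3:(2,4)->(1,4) | p4:(1,3)->(1,4)
Step 2: p0:(4,1)->(4,2) | p1:escaped | p2:(4,0)->(4,1) | p3:(1,4)->(1,5)->EXIT | p4:(1,4)->(1,5)->EXIT
Step 3: p0:(4,2)->(4,3) | p1:escaped | p2:(4,1)->(4,2) | p3:escaped | p4:escaped
Step 4: p0:(4,3)->(4,4) | p1:escaped | p2:(4,2)->(4,3) | p3:escaped | p4:escaped
Step 5: p0:(4,4)->(4,5)->EXIT | p1:escaped | p2:(4,3)->(4,4) | p3:escaped | p4:escaped
Step 6: p0:escaped | p1:escaped | p2:(4,4)->(4,5)->EXIT | p3:escaped | p4:escaped
Exit steps: [5, 1, 6, 2, 2]
First to escape: p1 at step 1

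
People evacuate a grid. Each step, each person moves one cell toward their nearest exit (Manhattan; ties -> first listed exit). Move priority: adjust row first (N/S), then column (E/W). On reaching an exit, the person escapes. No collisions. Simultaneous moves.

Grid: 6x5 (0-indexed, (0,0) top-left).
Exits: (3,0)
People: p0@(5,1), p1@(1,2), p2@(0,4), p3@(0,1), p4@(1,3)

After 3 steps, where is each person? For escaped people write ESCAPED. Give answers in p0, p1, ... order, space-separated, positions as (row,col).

Step 1: p0:(5,1)->(4,1) | p1:(1,2)->(2,2) | p2:(0,4)->(1,4) | p3:(0,1)->(1,1) | p4:(1,3)->(2,3)
Step 2: p0:(4,1)->(3,1) | p1:(2,2)->(3,2) | p2:(1,4)->(2,4) | p3:(1,1)->(2,1) | p4:(2,3)->(3,3)
Step 3: p0:(3,1)->(3,0)->EXIT | p1:(3,2)->(3,1) | p2:(2,4)->(3,4) | p3:(2,1)->(3,1) | p4:(3,3)->(3,2)

ESCAPED (3,1) (3,4) (3,1) (3,2)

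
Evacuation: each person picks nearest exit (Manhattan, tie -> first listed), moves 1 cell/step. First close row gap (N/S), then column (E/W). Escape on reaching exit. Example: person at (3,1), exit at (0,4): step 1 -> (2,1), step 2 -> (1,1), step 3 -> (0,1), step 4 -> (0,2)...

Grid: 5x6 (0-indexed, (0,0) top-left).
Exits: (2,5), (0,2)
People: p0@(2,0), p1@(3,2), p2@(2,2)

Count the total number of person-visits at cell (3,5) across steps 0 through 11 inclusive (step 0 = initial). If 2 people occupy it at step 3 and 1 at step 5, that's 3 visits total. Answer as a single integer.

Step 0: p0@(2,0) p1@(3,2) p2@(2,2) -> at (3,5): 0 [-], cum=0
Step 1: p0@(1,0) p1@(2,2) p2@(1,2) -> at (3,5): 0 [-], cum=0
Step 2: p0@(0,0) p1@(1,2) p2@ESC -> at (3,5): 0 [-], cum=0
Step 3: p0@(0,1) p1@ESC p2@ESC -> at (3,5): 0 [-], cum=0
Step 4: p0@ESC p1@ESC p2@ESC -> at (3,5): 0 [-], cum=0
Total visits = 0

Answer: 0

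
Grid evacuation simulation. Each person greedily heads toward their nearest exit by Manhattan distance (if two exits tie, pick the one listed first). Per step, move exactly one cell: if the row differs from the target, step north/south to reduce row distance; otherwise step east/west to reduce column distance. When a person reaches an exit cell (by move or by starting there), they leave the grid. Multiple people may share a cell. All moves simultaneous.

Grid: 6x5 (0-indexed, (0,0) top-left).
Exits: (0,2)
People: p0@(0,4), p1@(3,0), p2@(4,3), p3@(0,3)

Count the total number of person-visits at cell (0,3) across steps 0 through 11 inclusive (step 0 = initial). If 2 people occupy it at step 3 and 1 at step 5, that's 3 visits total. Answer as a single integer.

Step 0: p0@(0,4) p1@(3,0) p2@(4,3) p3@(0,3) -> at (0,3): 1 [p3], cum=1
Step 1: p0@(0,3) p1@(2,0) p2@(3,3) p3@ESC -> at (0,3): 1 [p0], cum=2
Step 2: p0@ESC p1@(1,0) p2@(2,3) p3@ESC -> at (0,3): 0 [-], cum=2
Step 3: p0@ESC p1@(0,0) p2@(1,3) p3@ESC -> at (0,3): 0 [-], cum=2
Step 4: p0@ESC p1@(0,1) p2@(0,3) p3@ESC -> at (0,3): 1 [p2], cum=3
Step 5: p0@ESC p1@ESC p2@ESC p3@ESC -> at (0,3): 0 [-], cum=3
Total visits = 3

Answer: 3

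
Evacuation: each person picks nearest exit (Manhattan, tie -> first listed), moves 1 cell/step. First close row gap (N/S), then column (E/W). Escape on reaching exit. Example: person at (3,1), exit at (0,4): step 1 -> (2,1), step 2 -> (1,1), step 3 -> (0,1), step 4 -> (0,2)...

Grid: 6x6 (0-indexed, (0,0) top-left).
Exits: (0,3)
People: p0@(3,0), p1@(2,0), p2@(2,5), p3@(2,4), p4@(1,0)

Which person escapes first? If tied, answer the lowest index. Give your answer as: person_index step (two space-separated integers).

Step 1: p0:(3,0)->(2,0) | p1:(2,0)->(1,0) | p2:(2,5)->(1,5) | p3:(2,4)->(1,4) | p4:(1,0)->(0,0)
Step 2: p0:(2,0)->(1,0) | p1:(1,0)->(0,0) | p2:(1,5)->(0,5) | p3:(1,4)->(0,4) | p4:(0,0)->(0,1)
Step 3: p0:(1,0)->(0,0) | p1:(0,0)->(0,1) | p2:(0,5)->(0,4) | p3:(0,4)->(0,3)->EXIT | p4:(0,1)->(0,2)
Step 4: p0:(0,0)->(0,1) | p1:(0,1)->(0,2) | p2:(0,4)->(0,3)->EXIT | p3:escaped | p4:(0,2)->(0,3)->EXIT
Step 5: p0:(0,1)->(0,2) | p1:(0,2)->(0,3)->EXIT | p2:escaped | p3:escaped | p4:escaped
Step 6: p0:(0,2)->(0,3)->EXIT | p1:escaped | p2:escaped | p3:escaped | p4:escaped
Exit steps: [6, 5, 4, 3, 4]
First to escape: p3 at step 3

Answer: 3 3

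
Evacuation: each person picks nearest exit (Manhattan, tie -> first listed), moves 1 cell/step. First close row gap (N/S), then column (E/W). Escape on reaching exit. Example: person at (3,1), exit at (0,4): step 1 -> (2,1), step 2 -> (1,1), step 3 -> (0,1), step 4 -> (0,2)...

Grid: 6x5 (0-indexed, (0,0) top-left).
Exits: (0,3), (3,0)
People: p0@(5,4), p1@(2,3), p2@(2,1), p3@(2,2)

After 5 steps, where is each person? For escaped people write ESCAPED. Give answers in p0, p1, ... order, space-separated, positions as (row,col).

Step 1: p0:(5,4)->(4,4) | p1:(2,3)->(1,3) | p2:(2,1)->(3,1) | p3:(2,2)->(1,2)
Step 2: p0:(4,4)->(3,4) | p1:(1,3)->(0,3)->EXIT | p2:(3,1)->(3,0)->EXIT | p3:(1,2)->(0,2)
Step 3: p0:(3,4)->(2,4) | p1:escaped | p2:escaped | p3:(0,2)->(0,3)->EXIT
Step 4: p0:(2,4)->(1,4) | p1:escaped | p2:escaped | p3:escaped
Step 5: p0:(1,4)->(0,4) | p1:escaped | p2:escaped | p3:escaped

(0,4) ESCAPED ESCAPED ESCAPED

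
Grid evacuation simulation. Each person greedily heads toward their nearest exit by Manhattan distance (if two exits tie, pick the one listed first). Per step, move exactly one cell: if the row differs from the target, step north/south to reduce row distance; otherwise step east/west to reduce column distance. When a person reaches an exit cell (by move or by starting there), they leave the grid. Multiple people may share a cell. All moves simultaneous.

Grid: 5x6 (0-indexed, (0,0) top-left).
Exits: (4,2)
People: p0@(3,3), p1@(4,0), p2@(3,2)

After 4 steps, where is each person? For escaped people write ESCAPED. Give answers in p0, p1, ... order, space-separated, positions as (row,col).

Step 1: p0:(3,3)->(4,3) | p1:(4,0)->(4,1) | p2:(3,2)->(4,2)->EXIT
Step 2: p0:(4,3)->(4,2)->EXIT | p1:(4,1)->(4,2)->EXIT | p2:escaped

ESCAPED ESCAPED ESCAPED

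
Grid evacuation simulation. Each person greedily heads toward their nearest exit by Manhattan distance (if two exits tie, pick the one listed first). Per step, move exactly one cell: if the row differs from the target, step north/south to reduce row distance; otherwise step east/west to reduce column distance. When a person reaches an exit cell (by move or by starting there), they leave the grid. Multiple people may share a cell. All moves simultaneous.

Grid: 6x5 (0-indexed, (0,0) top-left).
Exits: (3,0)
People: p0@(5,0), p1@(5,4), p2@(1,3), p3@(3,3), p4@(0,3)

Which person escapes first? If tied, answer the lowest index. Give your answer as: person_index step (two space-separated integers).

Answer: 0 2

Derivation:
Step 1: p0:(5,0)->(4,0) | p1:(5,4)->(4,4) | p2:(1,3)->(2,3) | p3:(3,3)->(3,2) | p4:(0,3)->(1,3)
Step 2: p0:(4,0)->(3,0)->EXIT | p1:(4,4)->(3,4) | p2:(2,3)->(3,3) | p3:(3,2)->(3,1) | p4:(1,3)->(2,3)
Step 3: p0:escaped | p1:(3,4)->(3,3) | p2:(3,3)->(3,2) | p3:(3,1)->(3,0)->EXIT | p4:(2,3)->(3,3)
Step 4: p0:escaped | p1:(3,3)->(3,2) | p2:(3,2)->(3,1) | p3:escaped | p4:(3,3)->(3,2)
Step 5: p0:escaped | p1:(3,2)->(3,1) | p2:(3,1)->(3,0)->EXIT | p3:escaped | p4:(3,2)->(3,1)
Step 6: p0:escaped | p1:(3,1)->(3,0)->EXIT | p2:escaped | p3:escaped | p4:(3,1)->(3,0)->EXIT
Exit steps: [2, 6, 5, 3, 6]
First to escape: p0 at step 2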